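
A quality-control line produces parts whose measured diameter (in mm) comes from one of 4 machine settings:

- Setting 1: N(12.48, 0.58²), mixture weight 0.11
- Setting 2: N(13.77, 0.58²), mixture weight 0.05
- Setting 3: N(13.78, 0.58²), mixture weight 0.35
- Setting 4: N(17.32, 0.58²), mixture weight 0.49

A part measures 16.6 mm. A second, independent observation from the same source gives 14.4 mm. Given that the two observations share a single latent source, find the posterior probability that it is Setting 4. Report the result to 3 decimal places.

By Bayes' theorem, P(k | x) = π_k f_k(x) / Σ_j π_j f_j(x).
Since both observations come from the same component, the likelihood for component k is f_k(x₁)·f_k(x₂).
  L_1 = [7.59372e-12] × [0.00287012] = 2.17948e-14
  L_2 = [4.65278e-06] × [0.381313] = 1.77417e-06
  L_3 = [5.06038e-06] × [0.388464] = 1.96578e-06
  L_4 = [0.318312] × [2.15608e-06] = 6.86306e-07
Weight by the priors:
  π_1·L_1 = 0.11 × 2.17948e-14 = 2.39743e-15
  π_2·L_2 = 0.05 × 1.77417e-06 = 8.87083e-08
  π_3·L_3 = 0.35 × 1.96578e-06 = 6.88021e-07
  π_4·L_4 = 0.49 × 6.86306e-07 = 3.3629e-07
Marginal: 2.39743e-15 + 8.87083e-08 + 6.88021e-07 + 3.3629e-07 = 1.11302e-06
P(Setting 4 | x₁,x₂) = 3.3629e-07 / 1.11302e-06 ≈ 0.302

0.302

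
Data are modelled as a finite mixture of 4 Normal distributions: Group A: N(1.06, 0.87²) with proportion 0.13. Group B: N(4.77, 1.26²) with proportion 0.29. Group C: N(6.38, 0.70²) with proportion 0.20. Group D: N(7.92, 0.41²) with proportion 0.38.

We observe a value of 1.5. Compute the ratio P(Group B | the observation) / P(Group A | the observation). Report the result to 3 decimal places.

0.060

Since P(k|x) ∝ P(Z=k) f_k(x), the posterior odds are P(Z=i) f_i(x) / (P(Z=j) f_j(x)).
Evaluate each component's likelihood at the observed value:
  f_A = (1/(0.87·√(2π)))·exp(−(1.5−1.06)²/(2·0.87²)) = 0.458554·exp(-0.12789) = 0.403505
  f_B = (1/(1.26·√(2π)))·exp(−(1.5−4.77)²/(2·1.26²)) = 0.316621·exp(-3.36763) = 0.0109143
  f_C = (1/(0.70·√(2π)))·exp(−(1.5−6.38)²/(2·0.70²)) = 0.569918·exp(-24.30041) = 1.59323e-11
  f_D = (1/(0.41·√(2π)))·exp(−(1.5−7.92)²/(2·0.41²)) = 0.973030·exp(-122.59488) = 5.56986e-54
Odds = (0.29/0.13) × (0.0109143/0.403505) = 2.23077 × 0.0270488 ≈ 0.060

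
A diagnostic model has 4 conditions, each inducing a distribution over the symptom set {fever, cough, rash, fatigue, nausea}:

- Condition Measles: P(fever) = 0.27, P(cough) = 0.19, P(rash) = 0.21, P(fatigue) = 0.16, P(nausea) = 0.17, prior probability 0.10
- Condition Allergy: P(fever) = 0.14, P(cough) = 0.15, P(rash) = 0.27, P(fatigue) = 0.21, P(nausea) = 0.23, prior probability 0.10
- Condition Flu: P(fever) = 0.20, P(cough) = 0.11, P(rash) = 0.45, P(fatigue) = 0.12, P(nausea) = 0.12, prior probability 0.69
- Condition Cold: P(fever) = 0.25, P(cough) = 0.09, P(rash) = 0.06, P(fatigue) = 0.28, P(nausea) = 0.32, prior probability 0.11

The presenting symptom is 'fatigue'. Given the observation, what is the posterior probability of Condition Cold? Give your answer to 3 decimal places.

0.205

P(component k | x) = w_k·f_k(x) / marginal(x), where marginal(x) = Σ_j w_j·f_j(x).
Evaluate each component's likelihood at the observed value:
  f_Measles = 0.16
  f_Allergy = 0.21
  f_Flu = 0.12
  f_Cold = 0.28
Unnormalised posteriors:
  w_Measles·f_Measles = 0.10 × 0.16 = 0.016
  w_Allergy·f_Allergy = 0.10 × 0.21 = 0.021
  w_Flu·f_Flu = 0.69 × 0.12 = 0.0828
  w_Cold·f_Cold = 0.11 × 0.28 = 0.0308
Sum: 0.016 + 0.021 + 0.0828 + 0.0308 = 0.1506
Responsibility of Condition Cold: 0.0308 / 0.1506 ≈ 0.205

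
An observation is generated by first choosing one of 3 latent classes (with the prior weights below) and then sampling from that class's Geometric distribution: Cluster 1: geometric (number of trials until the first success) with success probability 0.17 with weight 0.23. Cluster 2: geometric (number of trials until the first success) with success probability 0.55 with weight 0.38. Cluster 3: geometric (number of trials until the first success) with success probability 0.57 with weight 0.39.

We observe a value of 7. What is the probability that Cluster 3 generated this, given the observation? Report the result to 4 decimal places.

Posterior ∝ prior × likelihood, so P(k | x) ∝ w_k f_k(x); normalise over all components.
Geometric probabilities:
  L_1 = 0.0555799
  L_2 = 0.00456707
  L_3 = 0.00360318
Unnormalised posteriors:
  w_1·L_1 = 0.23 × 0.0555799 = 0.0127834
  w_2·L_2 = 0.38 × 0.00456707 = 0.00173549
  w_3·L_3 = 0.39 × 0.00360318 = 0.00140524
Marginal: 0.0127834 + 0.00173549 + 0.00140524 = 0.0159241
P(Cluster 3 | x) = 0.00140524 / 0.0159241 ≈ 0.0882

0.0882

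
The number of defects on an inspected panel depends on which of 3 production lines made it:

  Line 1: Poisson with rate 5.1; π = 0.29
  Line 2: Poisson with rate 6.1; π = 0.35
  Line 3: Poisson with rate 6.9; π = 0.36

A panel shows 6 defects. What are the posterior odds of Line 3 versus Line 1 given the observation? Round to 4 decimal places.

The posterior odds equal the prior odds times the likelihood ratio: (π_i/π_j)·(f_i(x)/f_j(x)).
Component likelihoods at x = 6 defects:
  f_1 = 0.149
  f_2 = 0.160491
  f_3 = 0.151053
Posterior odds = (π_3·f_3) / (π_1·f_1) = (0.36·0.151053) / (0.29·0.149) = 0.0543792 / 0.04321 ≈ 1.2585

1.2585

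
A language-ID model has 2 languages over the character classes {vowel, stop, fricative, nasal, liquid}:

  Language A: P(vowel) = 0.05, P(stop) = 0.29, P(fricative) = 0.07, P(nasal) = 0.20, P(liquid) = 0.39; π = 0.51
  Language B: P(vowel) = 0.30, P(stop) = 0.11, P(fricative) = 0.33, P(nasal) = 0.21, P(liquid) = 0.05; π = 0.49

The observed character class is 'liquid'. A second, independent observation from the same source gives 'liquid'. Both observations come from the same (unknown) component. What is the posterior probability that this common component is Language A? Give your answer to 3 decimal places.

0.984

Apply Bayes' rule: the posterior for each component is proportional to its prior times its likelihood at x.
Since both observations come from the same component, the likelihood for component k is f_k(x₁)·f_k(x₂).
  f_A = [0.39] × [0.39] = 0.1521
  f_B = [0.05] × [0.05] = 0.0025
Multiply by the mixture weights:
  π_A·f_A = 0.51 × 0.1521 = 0.077571
  π_B·f_B = 0.49 × 0.0025 = 0.001225
Sum: 0.077571 + 0.001225 = 0.078796
P(Language A | x₁, x₂) ≈ 0.984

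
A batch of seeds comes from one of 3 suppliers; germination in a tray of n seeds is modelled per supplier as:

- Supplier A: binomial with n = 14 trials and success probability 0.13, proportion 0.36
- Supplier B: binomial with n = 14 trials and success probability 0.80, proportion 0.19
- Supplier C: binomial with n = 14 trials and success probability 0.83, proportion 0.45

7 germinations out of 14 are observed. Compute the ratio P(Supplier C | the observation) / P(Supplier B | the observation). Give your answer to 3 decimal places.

Only the two components matter; the odds are (P(Z=i) f_i(x)) / (P(Z=j) f_j(x)).
Binomial probabilities:
  p_A = C(14,7)·0.13^7·0.87^7 = 3432·6.27485e-07·0.377255 = 0.000812429
  p_B = C(14,7)·0.80^7·0.20^7 = 3432·0.209715·1.28e-05 = 0.0092127
  p_C = C(14,7)·0.83^7·0.17^7 = 3432·0.271361·4.10339e-06 = 0.00382152
Posterior odds = (P(Z=C)·p_C) / (P(Z=B)·p_B) = (0.45·0.00382152) / (0.19·0.0092127) = 0.00171968 / 0.00175041 ≈ 0.982

0.982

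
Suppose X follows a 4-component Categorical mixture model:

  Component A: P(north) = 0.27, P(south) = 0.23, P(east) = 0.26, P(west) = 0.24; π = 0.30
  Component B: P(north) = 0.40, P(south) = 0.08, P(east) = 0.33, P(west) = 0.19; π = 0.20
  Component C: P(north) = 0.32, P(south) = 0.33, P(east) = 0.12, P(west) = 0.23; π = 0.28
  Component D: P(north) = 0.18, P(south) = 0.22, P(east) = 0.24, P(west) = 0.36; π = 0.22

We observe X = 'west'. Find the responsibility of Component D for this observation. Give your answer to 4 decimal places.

By Bayes' theorem, P(k | x) = π_k f_k(x) / Σ_j π_j f_j(x).
Categorical probabilities:
  p_A = 0.24
  p_B = 0.19
  p_C = 0.23
  p_D = 0.36
Multiply by the mixture weights:
  π_A·p_A = 0.30 × 0.24 = 0.072
  π_B·p_B = 0.20 × 0.19 = 0.038
  π_C·p_C = 0.28 × 0.23 = 0.0644
  π_D·p_D = 0.22 × 0.36 = 0.0792
Marginal: 0.072 + 0.038 + 0.0644 + 0.0792 = 0.2536
So the posterior for Component D is 0.0792 / 0.2536 ≈ 0.3123.

0.3123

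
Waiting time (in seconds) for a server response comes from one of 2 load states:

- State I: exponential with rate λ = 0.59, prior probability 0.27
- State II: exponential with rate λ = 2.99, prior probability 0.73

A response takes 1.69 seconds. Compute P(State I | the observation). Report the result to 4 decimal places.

By Bayes' theorem, P(k | x) = π_k f_k(x) / Σ_j π_j f_j(x).
Component likelihoods at x = 1.69 seconds:
  L_I = 0.59·e^(−0.59·1.69) = 0.59·e^(−0.9971) = 0.217679
  L_II = 2.99·e^(−2.99·1.69) = 2.99·e^(−5.0531) = 0.0191046
Weight by the priors:
  π_I·L_I = 0.27 × 0.217679 = 0.0587734
  π_II·L_II = 0.73 × 0.0191046 = 0.0139464
Sum: 0.0587734 + 0.0139464 = 0.0727197
P(State I | 1.69 seconds) = 0.0587734 / 0.0727197 ≈ 0.8082

0.8082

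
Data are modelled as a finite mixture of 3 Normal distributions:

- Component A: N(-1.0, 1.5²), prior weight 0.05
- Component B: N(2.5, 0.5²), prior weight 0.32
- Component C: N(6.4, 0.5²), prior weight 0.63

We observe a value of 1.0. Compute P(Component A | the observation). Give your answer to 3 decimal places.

The responsibility of component k is π_k f_k(x) divided by Σ_j π_j f_j(x).
Evaluate each component's likelihood at the observed value:
  p_A = 0.10934
  p_B = 0.0088637
  p_C = 3.74874e-26
Weight by the priors:
  π_A·p_A = 0.05 × 0.10934 = 0.005467
  π_B·p_B = 0.32 × 0.0088637 = 0.00283638
  π_C·p_C = 0.63 × 3.74874e-26 = 2.36171e-26
Normaliser: 0.005467 + 0.00283638 + 2.36171e-26 = 0.00830339
P(Component A | x) = 0.005467 / 0.00830339 ≈ 0.658

0.658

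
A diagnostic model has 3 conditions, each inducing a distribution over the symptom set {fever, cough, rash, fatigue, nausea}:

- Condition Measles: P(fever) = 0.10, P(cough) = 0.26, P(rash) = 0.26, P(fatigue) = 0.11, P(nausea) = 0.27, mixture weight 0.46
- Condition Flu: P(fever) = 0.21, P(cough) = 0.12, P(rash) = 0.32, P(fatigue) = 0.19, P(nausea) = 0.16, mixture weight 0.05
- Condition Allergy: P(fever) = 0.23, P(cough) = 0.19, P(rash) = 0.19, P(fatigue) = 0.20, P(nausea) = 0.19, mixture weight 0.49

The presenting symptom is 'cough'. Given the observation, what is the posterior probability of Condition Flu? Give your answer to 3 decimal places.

By Bayes' theorem, P(k | x) = π_k f_k(x) / Σ_j π_j f_j(x).
Categorical probabilities:
  p_Measles = 0.26
  p_Flu = 0.12
  p_Allergy = 0.19
Unnormalised posteriors:
  π_Measles·p_Measles = 0.46 × 0.26 = 0.1196
  π_Flu·p_Flu = 0.05 × 0.12 = 0.006
  π_Allergy·p_Allergy = 0.49 × 0.19 = 0.0931
Evidence: 0.1196 + 0.006 + 0.0931 = 0.2187
P(Condition Flu | x) ≈ 0.027

0.027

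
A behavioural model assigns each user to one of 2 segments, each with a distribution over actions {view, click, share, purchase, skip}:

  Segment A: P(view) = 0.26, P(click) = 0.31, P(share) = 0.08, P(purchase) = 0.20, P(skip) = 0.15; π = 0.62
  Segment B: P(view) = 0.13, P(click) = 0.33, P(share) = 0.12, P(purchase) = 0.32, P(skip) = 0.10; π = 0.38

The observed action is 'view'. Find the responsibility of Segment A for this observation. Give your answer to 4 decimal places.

0.7654

Posterior ∝ prior × likelihood, so P(k | x) ∝ π_k f_k(x); normalise over all components.
Categorical probabilities:
  p_A = 0.26
  p_B = 0.13
Weight by the priors:
  π_A·p_A = 0.62 × 0.26 = 0.1612
  π_B·p_B = 0.38 × 0.13 = 0.0494
Normaliser: 0.1612 + 0.0494 = 0.2106
So the posterior for Segment A is 0.1612 / 0.2106 ≈ 0.7654.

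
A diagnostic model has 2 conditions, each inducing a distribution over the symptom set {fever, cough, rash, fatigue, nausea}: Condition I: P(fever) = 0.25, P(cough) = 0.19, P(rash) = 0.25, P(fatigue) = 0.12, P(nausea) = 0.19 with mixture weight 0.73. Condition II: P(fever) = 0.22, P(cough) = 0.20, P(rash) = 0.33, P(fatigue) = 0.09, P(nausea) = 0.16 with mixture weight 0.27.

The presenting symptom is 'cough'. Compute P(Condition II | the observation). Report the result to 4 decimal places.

By Bayes' theorem, P(k | x) = P(Z=k) f_k(x) / Σ_j P(Z=j) f_j(x).
Evaluate each component's likelihood at the observed value:
  p_I = P(cough | comp) = 0.19
  p_II = P(cough | comp) = 0.20
Prior × likelihood for each component:
  P(Z=I)·p_I = 0.73 × 0.19 = 0.1387
  P(Z=II)·p_II = 0.27 × 0.2 = 0.054
Normaliser: 0.1387 + 0.054 = 0.1927
P(Condition II | the observation) ≈ 0.2802

0.2802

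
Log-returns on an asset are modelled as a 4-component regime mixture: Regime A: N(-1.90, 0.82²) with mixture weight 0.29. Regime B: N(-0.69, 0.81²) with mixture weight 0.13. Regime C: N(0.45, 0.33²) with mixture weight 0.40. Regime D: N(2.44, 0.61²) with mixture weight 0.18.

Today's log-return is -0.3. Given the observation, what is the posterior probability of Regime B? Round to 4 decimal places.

0.4976

Posterior ∝ prior × likelihood, so P(k | x) ∝ π_k f_k(x); normalise over all components.
Evaluate each component's likelihood at the observed value:
  p_A = 0.0725038
  p_B = 0.438617
  p_C = 0.0913625
  p_D = 2.71865e-05
Prior × likelihood for each component:
  π_A·p_A = 0.29 × 0.0725038 = 0.0210261
  π_B·p_B = 0.13 × 0.438617 = 0.0570202
  π_C·p_C = 0.40 × 0.0913625 = 0.036545
  π_D·p_D = 0.18 × 2.71865e-05 = 4.89357e-06
Denominator: 0.0210261 + 0.0570202 + 0.036545 + 4.89357e-06 = 0.114596
So the posterior for Regime B is 0.0570202 / 0.114596 ≈ 0.4976.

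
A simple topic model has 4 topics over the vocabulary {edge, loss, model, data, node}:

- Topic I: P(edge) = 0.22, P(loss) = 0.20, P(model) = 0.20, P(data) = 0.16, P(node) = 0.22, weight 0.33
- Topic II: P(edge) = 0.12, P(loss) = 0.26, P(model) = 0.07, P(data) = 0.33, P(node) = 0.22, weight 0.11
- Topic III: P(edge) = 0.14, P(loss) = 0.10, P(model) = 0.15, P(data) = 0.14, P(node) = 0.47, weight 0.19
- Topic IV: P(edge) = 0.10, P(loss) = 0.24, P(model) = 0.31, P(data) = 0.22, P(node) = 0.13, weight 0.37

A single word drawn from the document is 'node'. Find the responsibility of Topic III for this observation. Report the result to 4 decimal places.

0.3813

By Bayes' theorem, P(k | x) = w_k f_k(x) / Σ_j w_j f_j(x).
Categorical probabilities:
  L_I = 0.22
  L_II = 0.22
  L_III = 0.47
  L_IV = 0.13
Unnormalised posteriors:
  w_I·L_I = 0.33 × 0.22 = 0.0726
  w_II·L_II = 0.11 × 0.22 = 0.0242
  w_III·L_III = 0.19 × 0.47 = 0.0893
  w_IV·L_IV = 0.37 × 0.13 = 0.0481
Sum: 0.0726 + 0.0242 + 0.0893 + 0.0481 = 0.2342
Responsibility of Topic III: 0.0893 / 0.2342 ≈ 0.3813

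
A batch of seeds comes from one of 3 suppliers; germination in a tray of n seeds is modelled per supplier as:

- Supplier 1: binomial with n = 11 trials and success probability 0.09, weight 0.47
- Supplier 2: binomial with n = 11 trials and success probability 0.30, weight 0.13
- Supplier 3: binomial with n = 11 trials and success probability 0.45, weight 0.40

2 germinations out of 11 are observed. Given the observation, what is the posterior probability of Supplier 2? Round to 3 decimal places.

P(component k | x) = w_k·f_k(x) / marginal(x), where marginal(x) = Σ_j w_j·f_j(x).
Binomial probabilities:
  f_1 = C(11,2)·0.09^2·0.91^9 = 55·0.0081·0.42793 = 0.190643
  f_2 = C(11,2)·0.30^2·0.70^9 = 55·0.09·0.0403536 = 0.19975
  f_3 = C(11,2)·0.45^2·0.55^9 = 55·0.2025·0.00460537 = 0.0512923
Unnormalised posteriors:
  w_1·f_1 = 0.47 × 0.190643 = 0.0896021
  w_2·f_2 = 0.13 × 0.19975 = 0.0259675
  w_3·f_3 = 0.40 × 0.0512923 = 0.0205169
Normaliser: 0.0896021 + 0.0259675 + 0.0205169 = 0.136087
So the posterior for Supplier 2 is 0.0259675 / 0.136087 ≈ 0.191.

0.191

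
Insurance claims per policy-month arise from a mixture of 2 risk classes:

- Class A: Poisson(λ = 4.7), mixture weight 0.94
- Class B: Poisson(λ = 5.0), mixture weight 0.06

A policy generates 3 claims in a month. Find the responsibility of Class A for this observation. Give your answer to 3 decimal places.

0.946

By Bayes' theorem, P(k | x) = π_k f_k(x) / Σ_j π_j f_j(x).
Poisson probabilities:
  f_A = e^(−4.7)·4.7^3/3! = 0.157383
  f_B = e^(−5.0)·5.0^3/3! = 0.140374
Weight by the priors:
  π_A·f_A = 0.94 × 0.157383 = 0.14794
  π_B·f_B = 0.06 × 0.140374 = 0.00842243
Normaliser: 0.14794 + 0.00842243 = 0.156363
So the posterior for Class A is 0.14794 / 0.156363 ≈ 0.946.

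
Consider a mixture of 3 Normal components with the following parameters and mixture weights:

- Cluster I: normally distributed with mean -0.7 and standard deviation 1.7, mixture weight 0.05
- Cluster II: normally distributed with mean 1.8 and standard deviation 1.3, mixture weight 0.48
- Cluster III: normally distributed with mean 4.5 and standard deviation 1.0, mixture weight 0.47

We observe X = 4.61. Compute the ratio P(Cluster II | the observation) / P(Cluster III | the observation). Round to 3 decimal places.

0.076

Since P(k|x) ∝ w_k f_k(x), the posterior odds are w_i f_i(x) / (w_j f_j(x)).
Evaluate each component's likelihood at the observed value:
  f_I = 0.00178599
  f_II = 0.0296757
  f_III = 0.396536
0.0142443 / 0.186372 ≈ 0.076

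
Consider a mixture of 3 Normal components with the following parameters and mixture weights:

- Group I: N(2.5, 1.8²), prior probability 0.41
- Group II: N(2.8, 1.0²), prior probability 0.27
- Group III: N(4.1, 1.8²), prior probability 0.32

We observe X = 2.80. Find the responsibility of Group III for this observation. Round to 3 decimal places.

0.217

By Bayes' theorem, P(k | x) = π_k f_k(x) / Σ_j π_j f_j(x).
Evaluate each component's likelihood at the observed value:
  f_I = (1/(1.8·√(2π)))·exp(−(2.80−2.5)²/(2·1.8²)) = 0.221635·exp(-0.01389) = 0.218578
  f_II = (1/(1.0·√(2π)))·exp(−(2.80−2.8)²/(2·1.0²)) = 0.398942·exp(-0.00000) = 0.398942
  f_III = (1/(1.8·√(2π)))·exp(−(2.80−4.1)²/(2·1.8²)) = 0.221635·exp(-0.26080) = 0.170755
Prior × likelihood for each component:
  π_I·f_I = 0.41 × 0.218578 = 0.0896168
  π_II·f_II = 0.27 × 0.398942 = 0.107714
  π_III·f_III = 0.32 × 0.170755 = 0.0546415
Evidence: 0.0896168 + 0.107714 + 0.0546415 = 0.251973
Responsibility of Group III: 0.0546415 / 0.251973 ≈ 0.217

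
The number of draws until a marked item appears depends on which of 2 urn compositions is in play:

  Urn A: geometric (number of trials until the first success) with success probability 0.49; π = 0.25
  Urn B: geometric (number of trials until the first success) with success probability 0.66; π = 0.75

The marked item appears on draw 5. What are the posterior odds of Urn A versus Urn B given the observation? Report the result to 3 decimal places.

Since P(k|x) ∝ w_k f_k(x), the posterior odds are w_i f_i(x) / (w_j f_j(x)).
Geometric probabilities:
  f_A = 0.0331495
  f_B = 0.00881982
Odds = (0.25/0.75) × (0.0331495/0.00881982) = 0.333333 × 3.75852 ≈ 1.253

1.253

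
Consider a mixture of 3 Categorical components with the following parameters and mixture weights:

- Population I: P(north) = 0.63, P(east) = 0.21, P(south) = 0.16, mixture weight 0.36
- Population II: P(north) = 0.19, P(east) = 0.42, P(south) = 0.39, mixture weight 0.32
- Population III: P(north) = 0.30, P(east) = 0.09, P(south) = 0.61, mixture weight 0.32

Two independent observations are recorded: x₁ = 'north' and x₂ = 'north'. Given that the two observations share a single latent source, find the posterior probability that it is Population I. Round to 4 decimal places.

The responsibility of component k is P(Z=k) f_k(x) divided by Σ_j P(Z=j) f_j(x).
Since both observations come from the same component, the likelihood for component k is f_k(x₁)·f_k(x₂).
  p_I = [0.63] × [0.63] = 0.3969
  p_II = [0.19] × [0.19] = 0.0361
  p_III = [0.3] × [0.3] = 0.09
Prior × likelihood for each component:
  P(Z=I)·p_I = 0.36 × 0.3969 = 0.142884
  P(Z=II)·p_II = 0.32 × 0.0361 = 0.011552
  P(Z=III)·p_III = 0.32 × 0.09 = 0.0288
Evidence: 0.142884 + 0.011552 + 0.0288 = 0.183236
Responsibility of Population I: 0.142884 / 0.183236 ≈ 0.7798

0.7798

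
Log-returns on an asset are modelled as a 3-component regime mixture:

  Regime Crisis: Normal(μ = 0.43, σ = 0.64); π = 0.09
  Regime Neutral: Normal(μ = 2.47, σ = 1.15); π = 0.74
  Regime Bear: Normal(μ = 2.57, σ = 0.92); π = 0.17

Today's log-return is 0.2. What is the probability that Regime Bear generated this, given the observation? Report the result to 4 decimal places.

0.0291

P(component k | x) = π_k·f_k(x) / marginal(x), where marginal(x) = Σ_j π_j·f_j(x).
Component likelihoods at x = 0.2:
  L_Crisis = 0.584367
  L_Neutral = 0.0494464
  L_Bear = 0.0157067
Weight by the priors:
  π_Crisis·L_Crisis = 0.09 × 0.584367 = 0.052593
  π_Neutral·L_Neutral = 0.74 × 0.0494464 = 0.0365903
  π_Bear·L_Bear = 0.17 × 0.0157067 = 0.00267014
Normaliser: 0.052593 + 0.0365903 + 0.00267014 = 0.0918534
P(Regime Bear | 0.2) = 0.00267014 / 0.0918534 ≈ 0.0291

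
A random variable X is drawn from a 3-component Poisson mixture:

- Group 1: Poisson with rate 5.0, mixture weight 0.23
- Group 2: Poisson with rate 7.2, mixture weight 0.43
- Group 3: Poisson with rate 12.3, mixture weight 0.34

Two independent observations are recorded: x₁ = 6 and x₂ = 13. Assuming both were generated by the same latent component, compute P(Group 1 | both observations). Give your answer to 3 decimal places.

The responsibility of component k is π_k f_k(x) divided by Σ_j π_j f_j(x).
Since both observations come from the same component, the likelihood for component k is f_k(x₁)·f_k(x₂).
  f_1 = [0.146223] × [0.00132086] = 0.00019314
  f_2 = [0.144458] × [0.0167541] = 0.00242027
  f_3 = [0.0218915] × [0.107811] = 0.00236015
Weight by the priors:
  π_1·f_1 = 0.23 × 0.00019314 = 4.44222e-05
  π_2·f_2 = 0.43 × 0.00242027 = 0.00104072
  π_3·f_3 = 0.34 × 0.00236015 = 0.000802452
Normaliser: 4.44222e-05 + 0.00104072 + 0.000802452 = 0.00188759
P(Group 1 | x) = 4.44222e-05 / 0.00188759 ≈ 0.024

0.024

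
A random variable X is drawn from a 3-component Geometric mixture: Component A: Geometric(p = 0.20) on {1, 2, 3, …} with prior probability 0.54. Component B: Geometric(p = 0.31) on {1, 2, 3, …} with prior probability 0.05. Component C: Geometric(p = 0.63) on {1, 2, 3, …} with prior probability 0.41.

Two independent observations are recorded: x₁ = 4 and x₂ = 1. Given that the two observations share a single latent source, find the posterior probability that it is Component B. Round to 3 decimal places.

0.076

The responsibility of component k is π_k f_k(x) divided by Σ_j π_j f_j(x).
Since both observations come from the same component, the likelihood for component k is f_k(x₁)·f_k(x₂).
  f_A = [0.20·(1−0.20)^3 = 0.20·0.512 = 0.1024] × [0.2] = 0.02048
  f_B = [0.31·(1−0.31)^3 = 0.31·0.328509 = 0.101838] × [0.31] = 0.0315697
  f_C = [0.63·(1−0.63)^3 = 0.63·0.050653 = 0.0319114] × [0.63] = 0.0201042
Unnormalised posteriors:
  π_A·f_A = 0.54 × 0.02048 = 0.0110592
  π_B·f_B = 0.05 × 0.0315697 = 0.00157849
  π_C·f_C = 0.41 × 0.0201042 = 0.00824271
Sum: 0.0110592 + 0.00157849 + 0.00824271 = 0.0208804
P(Component B | data) ≈ 0.076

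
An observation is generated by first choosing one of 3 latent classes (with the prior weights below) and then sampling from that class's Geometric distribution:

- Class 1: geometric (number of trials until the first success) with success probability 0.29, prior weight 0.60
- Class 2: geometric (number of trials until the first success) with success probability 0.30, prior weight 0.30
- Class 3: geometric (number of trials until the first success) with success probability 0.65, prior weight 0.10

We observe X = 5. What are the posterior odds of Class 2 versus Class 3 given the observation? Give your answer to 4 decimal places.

22.1538

Since P(k|x) ∝ π_k f_k(x), the posterior odds are π_i f_i(x) / (π_j f_j(x)).
Geometric probabilities:
  f_1 = 0.29·(1−0.29)^4 = 0.29·0.254117 = 0.0736939
  f_2 = 0.30·(1−0.30)^4 = 0.30·0.2401 = 0.07203
  f_3 = 0.65·(1−0.65)^4 = 0.65·0.0150062 = 0.00975406
Odds = (0.30/0.10) × (0.07203/0.00975406) = 3 × 7.38462 ≈ 22.1538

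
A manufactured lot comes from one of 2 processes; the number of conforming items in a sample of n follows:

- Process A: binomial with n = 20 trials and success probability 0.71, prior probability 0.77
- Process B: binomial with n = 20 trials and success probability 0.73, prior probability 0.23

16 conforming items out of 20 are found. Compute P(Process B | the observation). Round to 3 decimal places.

Apply Bayes' rule: the posterior for each component is proportional to its prior times its likelihood at x.
Binomial probabilities:
  L_A = C(20,16)·0.71^16·0.29^4 = 4845·0.00416998·0.00707281 = 0.142896
  L_B = C(20,16)·0.73^16·0.27^4 = 4845·0.00650378·0.00531441 = 0.167461
Unnormalised posteriors:
  P(Z=A)·L_A = 0.77 × 0.142896 = 0.11003
  P(Z=B)·L_B = 0.23 × 0.167461 = 0.0385161
Normaliser: 0.11003 + 0.0385161 = 0.148546
Responsibility of Process B: 0.0385161 / 0.148546 ≈ 0.259

0.259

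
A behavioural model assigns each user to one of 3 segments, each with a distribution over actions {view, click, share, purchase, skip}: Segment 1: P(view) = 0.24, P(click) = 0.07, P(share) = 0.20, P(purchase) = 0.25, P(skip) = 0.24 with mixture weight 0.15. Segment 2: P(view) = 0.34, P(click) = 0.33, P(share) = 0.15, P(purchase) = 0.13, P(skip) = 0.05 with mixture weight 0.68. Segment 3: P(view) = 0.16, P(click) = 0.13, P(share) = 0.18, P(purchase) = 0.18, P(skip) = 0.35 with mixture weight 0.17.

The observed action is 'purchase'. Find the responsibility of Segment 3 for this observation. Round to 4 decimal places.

0.1955

By Bayes' theorem, P(k | x) = P(Z=k) f_k(x) / Σ_j P(Z=j) f_j(x).
Categorical probabilities:
  L_1 = 0.25
  L_2 = 0.13
  L_3 = 0.18
Unnormalised posteriors:
  P(Z=1)·L_1 = 0.15 × 0.25 = 0.0375
  P(Z=2)·L_2 = 0.68 × 0.13 = 0.0884
  P(Z=3)·L_3 = 0.17 × 0.18 = 0.0306
Normaliser: 0.0375 + 0.0884 + 0.0306 = 0.1565
So the posterior for Segment 3 is 0.0306 / 0.1565 ≈ 0.1955.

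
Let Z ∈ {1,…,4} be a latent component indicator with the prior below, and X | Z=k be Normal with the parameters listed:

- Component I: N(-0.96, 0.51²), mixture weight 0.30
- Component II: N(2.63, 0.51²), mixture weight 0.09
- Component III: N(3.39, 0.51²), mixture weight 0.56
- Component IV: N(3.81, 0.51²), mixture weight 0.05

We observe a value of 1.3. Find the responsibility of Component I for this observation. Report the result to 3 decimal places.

By Bayes' theorem, P(k | x) = π_k f_k(x) / Σ_j π_j f_j(x).
Normal densities:
  p_I = (1/(0.51·√(2π)))·exp(−(1.3−-0.96)²/(2·0.51²)) = 0.782240·exp(-9.81853) = 4.258e-05
  p_II = (1/(0.51·√(2π)))·exp(−(1.3−2.63)²/(2·0.51²)) = 0.782240·exp(-3.40042) = 0.0260949
  p_III = (1/(0.51·√(2π)))·exp(−(1.3−3.39)²/(2·0.51²)) = 0.782240·exp(-8.39696) = 0.000176435
  p_IV = (1/(0.51·√(2π)))·exp(−(1.3−3.81)²/(2·0.51²)) = 0.782240·exp(-12.11092) = 4.30165e-06
Multiply by the mixture weights:
  π_I·p_I = 0.30 × 4.258e-05 = 1.2774e-05
  π_II·p_II = 0.09 × 0.0260949 = 0.00234854
  π_III·p_III = 0.56 × 0.000176435 = 9.88037e-05
  π_IV·p_IV = 0.05 × 4.30165e-06 = 2.15082e-07
Marginal: 1.2774e-05 + 0.00234854 + 9.88037e-05 + 2.15082e-07 = 0.00246033
P(Component I | x) ≈ 0.005

0.005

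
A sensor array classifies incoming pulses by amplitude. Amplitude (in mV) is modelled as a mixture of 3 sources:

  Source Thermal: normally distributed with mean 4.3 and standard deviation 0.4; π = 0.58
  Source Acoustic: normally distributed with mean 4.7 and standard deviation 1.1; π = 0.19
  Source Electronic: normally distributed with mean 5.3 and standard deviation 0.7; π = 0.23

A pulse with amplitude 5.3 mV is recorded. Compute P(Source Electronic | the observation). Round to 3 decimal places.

0.607

The responsibility of component k is π_k f_k(x) divided by Σ_j π_j f_j(x).
Evaluate each component's likelihood at the observed value:
  p_Thermal = (1/(0.4·√(2π)))·exp(−(5.3−4.3)²/(2·0.4²)) = 0.997356·exp(-3.12500) = 0.0438208
  p_Acoustic = (1/(1.1·√(2π)))·exp(−(5.3−4.7)²/(2·1.1²)) = 0.362675·exp(-0.14876) = 0.312544
  p_Electronic = (1/(0.7·√(2π)))·exp(−(5.3−5.3)²/(2·0.7²)) = 0.569918·exp(-0.00000) = 0.569918
Unnormalised posteriors:
  π_Thermal·p_Thermal = 0.58 × 0.0438208 = 0.025416
  π_Acoustic·p_Acoustic = 0.19 × 0.312544 = 0.0593834
  π_Electronic·p_Electronic = 0.23 × 0.569918 = 0.131081
Evidence: 0.025416 + 0.0593834 + 0.131081 = 0.21588
So the posterior for Source Electronic is 0.131081 / 0.21588 ≈ 0.607.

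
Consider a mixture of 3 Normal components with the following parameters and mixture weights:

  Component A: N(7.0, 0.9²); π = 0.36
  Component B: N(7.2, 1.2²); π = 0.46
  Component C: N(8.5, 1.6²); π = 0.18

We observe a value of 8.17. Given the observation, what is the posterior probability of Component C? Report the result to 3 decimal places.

The responsibility of component k is π_k f_k(x) divided by Σ_j π_j f_j(x).
Evaluate each component's likelihood at the observed value:
  f_A = (1/(0.9·√(2π)))·exp(−(8.17−7.0)²/(2·0.9²)) = 0.443269·exp(-0.84500) = 0.19041
  f_B = (1/(1.2·√(2π)))·exp(−(8.17−7.2)²/(2·1.2²)) = 0.332452·exp(-0.32670) = 0.239797
  f_C = (1/(1.6·√(2π)))·exp(−(8.17−8.5)²/(2·1.6²)) = 0.249339·exp(-0.02127) = 0.244092
Unnormalised posteriors:
  π_A·f_A = 0.36 × 0.19041 = 0.0685474
  π_B·f_B = 0.46 × 0.239797 = 0.110307
  π_C·f_C = 0.18 × 0.244092 = 0.0439365
Marginal: 0.0685474 + 0.110307 + 0.0439365 = 0.222791
P(Component C | data) ≈ 0.197

0.197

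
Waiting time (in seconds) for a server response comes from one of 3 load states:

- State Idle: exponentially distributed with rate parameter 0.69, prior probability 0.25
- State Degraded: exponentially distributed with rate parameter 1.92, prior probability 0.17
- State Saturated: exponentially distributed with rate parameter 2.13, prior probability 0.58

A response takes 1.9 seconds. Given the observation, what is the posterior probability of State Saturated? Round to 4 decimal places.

0.2819

P(component k | x) = P(Z=k)·f_k(x) / marginal(x), where marginal(x) = Σ_j P(Z=j)·f_j(x).
Exponential densities:
  f_Idle = 0.69·e^(−0.69·1.9) = 0.69·e^(−1.3110) = 0.18599
  f_Degraded = 1.92·e^(−1.92·1.9) = 1.92·e^(−3.6480) = 0.0500029
  f_Saturated = 2.13·e^(−2.13·1.9) = 2.13·e^(−4.0470) = 0.0372212
Multiply by the mixture weights:
  P(Z=Idle)·f_Idle = 0.25 × 0.18599 = 0.0464974
  P(Z=Degraded)·f_Degraded = 0.17 × 0.0500029 = 0.00850049
  P(Z=Saturated)·f_Saturated = 0.58 × 0.0372212 = 0.0215883
Denominator: 0.0464974 + 0.00850049 + 0.0215883 = 0.0765862
Responsibility of State Saturated: 0.0215883 / 0.0765862 ≈ 0.2819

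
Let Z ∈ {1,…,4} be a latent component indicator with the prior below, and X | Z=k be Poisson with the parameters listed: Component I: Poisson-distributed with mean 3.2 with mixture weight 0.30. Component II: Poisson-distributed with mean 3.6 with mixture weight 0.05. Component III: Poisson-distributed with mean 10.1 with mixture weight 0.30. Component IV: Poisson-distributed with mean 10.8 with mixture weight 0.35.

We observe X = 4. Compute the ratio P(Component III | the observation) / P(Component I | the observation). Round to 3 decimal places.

The posterior odds equal the prior odds times the likelihood ratio: (w_i/w_j)·(f_i(x)/f_j(x)).
Component likelihoods at x = 4:
  L_I = 0.178093
  L_II = 0.191222
  L_III = 0.0178115
  L_IV = 0.0115639
0.00534344 / 0.0534278 ≈ 0.100

0.100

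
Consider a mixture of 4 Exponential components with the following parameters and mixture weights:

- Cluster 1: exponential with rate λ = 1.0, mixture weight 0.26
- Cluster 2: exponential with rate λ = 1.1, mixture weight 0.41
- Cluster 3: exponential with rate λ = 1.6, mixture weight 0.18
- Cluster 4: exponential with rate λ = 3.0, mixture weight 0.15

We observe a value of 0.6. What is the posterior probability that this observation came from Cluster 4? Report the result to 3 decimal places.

0.133

By Bayes' theorem, P(k | x) = π_k f_k(x) / Σ_j π_j f_j(x).
Exponential densities:
  p_1 = 0.548812
  p_2 = 0.568536
  p_3 = 0.612629
  p_4 = 0.495897
Prior × likelihood for each component:
  π_1·p_1 = 0.26 × 0.548812 = 0.142691
  π_2·p_2 = 0.41 × 0.568536 = 0.2331
  π_3·p_3 = 0.18 × 0.612629 = 0.110273
  π_4·p_4 = 0.15 × 0.495897 = 0.0743845
Denominator: 0.142691 + 0.2331 + 0.110273 + 0.0743845 = 0.560449
P(Cluster 4 | x) = 0.0743845 / 0.560449 ≈ 0.133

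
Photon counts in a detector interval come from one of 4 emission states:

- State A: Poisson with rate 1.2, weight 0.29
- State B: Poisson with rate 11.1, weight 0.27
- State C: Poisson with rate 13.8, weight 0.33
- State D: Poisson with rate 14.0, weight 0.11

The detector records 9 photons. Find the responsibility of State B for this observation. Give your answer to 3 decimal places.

0.567

By Bayes' theorem, P(k | x) = w_k f_k(x) / Σ_j w_j f_j(x).
Poisson probabilities:
  p_A = e^(−1.2)·1.2^9/9! = 4.28267e-06
  p_B = e^(−11.1)·11.1^9/9! = 0.106531
  p_C = e^(−13.8)·13.8^9/9! = 0.0508025
  p_D = e^(−14.0)·14.0^9/9! = 0.0473442
Weight by the priors:
  w_A·p_A = 0.29 × 4.28267e-06 = 1.24197e-06
  w_B·p_B = 0.27 × 0.106531 = 0.0287633
  w_C·p_C = 0.33 × 0.0508025 = 0.0167648
  w_D·p_D = 0.11 × 0.0473442 = 0.00520786
Normaliser: 1.24197e-06 + 0.0287633 + 0.0167648 + 0.00520786 = 0.0507372
So the posterior for State B is 0.0287633 / 0.0507372 ≈ 0.567.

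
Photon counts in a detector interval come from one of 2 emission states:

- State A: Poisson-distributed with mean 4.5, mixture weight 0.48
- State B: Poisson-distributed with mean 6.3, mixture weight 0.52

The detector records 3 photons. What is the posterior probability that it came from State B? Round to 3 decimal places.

0.329

P(component k | x) = w_k·f_k(x) / marginal(x), where marginal(x) = Σ_j w_j·f_j(x).
Component likelihoods at x = 3 photons:
  L_A = 0.168718
  L_B = 0.0765271
Prior × likelihood for each component:
  w_A·L_A = 0.48 × 0.168718 = 0.0809846
  w_B·L_B = 0.52 × 0.0765271 = 0.0397941
Evidence: 0.0809846 + 0.0397941 = 0.120779
P(State B | x) = 0.0397941 / 0.120779 ≈ 0.329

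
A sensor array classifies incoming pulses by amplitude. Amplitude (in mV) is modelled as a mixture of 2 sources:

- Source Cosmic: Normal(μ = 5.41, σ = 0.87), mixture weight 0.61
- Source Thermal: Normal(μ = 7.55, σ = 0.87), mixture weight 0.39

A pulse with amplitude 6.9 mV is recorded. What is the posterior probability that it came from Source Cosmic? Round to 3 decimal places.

0.323

The responsibility of component k is π_k f_k(x) divided by Σ_j π_j f_j(x).
Component likelihoods at x = 6.9 mV:
  f_Cosmic = 0.105795
  f_Thermal = 0.34688
Unnormalised posteriors:
  π_Cosmic·f_Cosmic = 0.61 × 0.105795 = 0.064535
  π_Thermal·f_Thermal = 0.39 × 0.34688 = 0.135283
Normaliser: 0.064535 + 0.135283 = 0.199818
Responsibility of Source Cosmic: 0.064535 / 0.199818 ≈ 0.323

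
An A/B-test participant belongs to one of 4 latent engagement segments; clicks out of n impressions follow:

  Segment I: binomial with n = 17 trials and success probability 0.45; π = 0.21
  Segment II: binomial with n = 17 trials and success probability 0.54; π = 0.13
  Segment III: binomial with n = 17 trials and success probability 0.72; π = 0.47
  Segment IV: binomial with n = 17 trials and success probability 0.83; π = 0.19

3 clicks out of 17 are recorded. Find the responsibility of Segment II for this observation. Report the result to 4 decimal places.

Posterior ∝ prior × likelihood, so P(k | x) ∝ w_k f_k(x); normalise over all components.
Binomial probabilities:
  f_I = 0.0143623
  f_II = 0.00203376
  f_III = 4.62082e-06
  f_IV = 6.54679e-09
Weight by the priors:
  w_I·f_I = 0.21 × 0.0143623 = 0.00301608
  w_II·f_II = 0.13 × 0.00203376 = 0.000264389
  w_III·f_III = 0.47 × 4.62082e-06 = 2.17178e-06
  w_IV·f_IV = 0.19 × 6.54679e-09 = 1.24389e-09
Denominator: 0.00301608 + 0.000264389 + 2.17178e-06 + 1.24389e-09 = 0.00328265
Responsibility of Segment II: 0.000264389 / 0.00328265 ≈ 0.0805

0.0805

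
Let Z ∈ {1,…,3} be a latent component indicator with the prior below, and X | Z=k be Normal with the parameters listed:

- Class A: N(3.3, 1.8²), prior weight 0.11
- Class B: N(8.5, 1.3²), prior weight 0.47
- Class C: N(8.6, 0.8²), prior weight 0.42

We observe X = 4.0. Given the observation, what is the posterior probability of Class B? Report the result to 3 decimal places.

P(component k | x) = π_k·f_k(x) / marginal(x), where marginal(x) = Σ_j π_j·f_j(x).
Component likelihoods at x = 4.0:
  p_A = 0.205493
  p_B = 0.000767458
  p_C = 3.29905e-08
Weight by the priors:
  π_A·p_A = 0.11 × 0.205493 = 0.0226042
  π_B·p_B = 0.47 × 0.000767458 = 0.000360705
  π_C·p_C = 0.42 × 3.29905e-08 = 1.3856e-08
Evidence: 0.0226042 + 0.000360705 + 1.3856e-08 = 0.022965
P(Class B | x) = 0.000360705 / 0.022965 ≈ 0.016

0.016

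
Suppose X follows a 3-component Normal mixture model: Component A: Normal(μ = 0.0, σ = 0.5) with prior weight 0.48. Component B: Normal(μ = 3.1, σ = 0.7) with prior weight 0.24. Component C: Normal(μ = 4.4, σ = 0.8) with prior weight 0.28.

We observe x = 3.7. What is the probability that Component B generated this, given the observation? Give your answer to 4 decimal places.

Posterior ∝ prior × likelihood, so P(k | x) ∝ π_k f_k(x); normalise over all components.
Evaluate each component's likelihood at the observed value:
  p_A = (1/(0.5·√(2π)))·exp(−(3.7−0.0)²/(2·0.5²)) = 0.797885·exp(-27.38000) = 1.02555e-12
  p_B = (1/(0.7·√(2π)))·exp(−(3.7−3.1)²/(2·0.7²)) = 0.569918·exp(-0.36735) = 0.394707
  p_C = (1/(0.8·√(2π)))·exp(−(3.7−4.4)²/(2·0.8²)) = 0.498678·exp(-0.38281) = 0.340069
Prior × likelihood for each component:
  π_A·p_A = 0.48 × 1.02555e-12 = 4.92264e-13
  π_B·p_B = 0.24 × 0.394707 = 0.0947298
  π_C·p_C = 0.28 × 0.340069 = 0.0952192
Sum: 4.92264e-13 + 0.0947298 + 0.0952192 = 0.189949
P(Component B | data) = 0.0947298 / 0.189949 ≈ 0.4987

0.4987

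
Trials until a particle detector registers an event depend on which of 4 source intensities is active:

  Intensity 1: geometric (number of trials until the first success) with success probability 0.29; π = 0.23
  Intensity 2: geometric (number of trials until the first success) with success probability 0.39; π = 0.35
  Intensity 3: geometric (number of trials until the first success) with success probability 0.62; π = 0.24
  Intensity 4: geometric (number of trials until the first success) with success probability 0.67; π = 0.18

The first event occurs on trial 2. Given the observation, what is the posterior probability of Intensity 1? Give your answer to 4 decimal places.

By Bayes' theorem, P(k | x) = w_k f_k(x) / Σ_j w_j f_j(x).
Component likelihoods at x = 2:
  L_1 = 0.29·(1−0.29)^1 = 0.29·0.71 = 0.2059
  L_2 = 0.39·(1−0.39)^1 = 0.39·0.61 = 0.2379
  L_3 = 0.62·(1−0.62)^1 = 0.62·0.38 = 0.2356
  L_4 = 0.67·(1−0.67)^1 = 0.67·0.33 = 0.2211
Unnormalised posteriors:
  w_1·L_1 = 0.23 × 0.2059 = 0.047357
  w_2·L_2 = 0.35 × 0.2379 = 0.083265
  w_3·L_3 = 0.24 × 0.2356 = 0.056544
  w_4·L_4 = 0.18 × 0.2211 = 0.039798
Marginal: 0.047357 + 0.083265 + 0.056544 + 0.039798 = 0.226964
P(Intensity 1 | x) ≈ 0.2087

0.2087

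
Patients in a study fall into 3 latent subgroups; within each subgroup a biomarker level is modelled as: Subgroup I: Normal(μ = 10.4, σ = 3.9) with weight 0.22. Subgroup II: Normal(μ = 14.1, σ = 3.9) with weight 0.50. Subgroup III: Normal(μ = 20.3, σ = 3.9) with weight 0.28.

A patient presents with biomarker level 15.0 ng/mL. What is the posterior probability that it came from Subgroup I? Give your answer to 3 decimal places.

The responsibility of component k is π_k f_k(x) divided by Σ_j π_j f_j(x).
Evaluate each component's likelihood at the observed value:
  L_I = (1/(3.9·√(2π)))·exp(−(15.0−10.4)²/(2·3.9²)) = 0.102293·exp(-0.69560) = 0.0510214
  L_II = (1/(3.9·√(2π)))·exp(−(15.0−14.1)²/(2·3.9²)) = 0.102293·exp(-0.02663) = 0.0996051
  L_III = (1/(3.9·√(2π)))·exp(−(15.0−20.3)²/(2·3.9²)) = 0.102293·exp(-0.92341) = 0.0406271
Prior × likelihood for each component:
  π_I·L_I = 0.22 × 0.0510214 = 0.0112247
  π_II·L_II = 0.50 × 0.0996051 = 0.0498025
  π_III·L_III = 0.28 × 0.0406271 = 0.0113756
Marginal: 0.0112247 + 0.0498025 + 0.0113756 = 0.0724028
Responsibility of Subgroup I: 0.0112247 / 0.0724028 ≈ 0.155

0.155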